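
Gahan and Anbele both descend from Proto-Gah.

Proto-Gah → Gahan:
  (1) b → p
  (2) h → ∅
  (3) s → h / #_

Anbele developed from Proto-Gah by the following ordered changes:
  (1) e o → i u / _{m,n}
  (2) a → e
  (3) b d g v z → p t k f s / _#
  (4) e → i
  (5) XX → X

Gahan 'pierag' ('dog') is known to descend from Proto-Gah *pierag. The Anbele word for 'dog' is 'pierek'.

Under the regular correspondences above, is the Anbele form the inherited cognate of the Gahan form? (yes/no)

no

Derive the expected Anbele reflex of *pierag:
Anbele: *pierag > piereg > pierek > piirik > pirik  (by vowel merger, final devoicing, vowel merger, degemination)
The regular Anbele reflex would be 'pirik', but the attested form is 'pierek'. The correspondence is irregular, so they are not cognates (the Anbele form has a different source).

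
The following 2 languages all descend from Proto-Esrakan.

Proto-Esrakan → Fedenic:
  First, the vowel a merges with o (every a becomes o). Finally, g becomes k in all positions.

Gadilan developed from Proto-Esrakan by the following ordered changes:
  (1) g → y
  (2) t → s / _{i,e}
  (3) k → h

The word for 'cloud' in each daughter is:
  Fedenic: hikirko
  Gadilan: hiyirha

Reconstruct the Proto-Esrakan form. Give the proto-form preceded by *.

*higirka

Position 6: Fedenic has k, Gadilan has h. Taking the neighbouring segments as reconstructed: Fedenic k could go back to *k or *g; Gadilan h could go back to *k or *h — the one source consistent with every daughter is *k.
Position 7: Fedenic has o, Gadilan has a. Gadilan preserves a here (none of its changes turn any other segment into a), so the proto-segment is *a.
Position 3: Fedenic has k, Gadilan has y. Taking the neighbouring segments as reconstructed: Fedenic k could go back to *k or *g; Gadilan y could go back to *g or *y — the one source consistent with every daughter is *g.
Verify the candidate proto-form against each daughter:
Fedenic: *higirka
  higirka → higirko   [vowel merger]
  higirko → hikirko   [unconditioned shift]
  giving Fedenic hikirko.
Gadilan: *higirka > hiyirka > hiyirha  (by unconditioned shift, unconditioned shift)
No other proto-form is consistent with every reflex, so the reconstruction is *higirka.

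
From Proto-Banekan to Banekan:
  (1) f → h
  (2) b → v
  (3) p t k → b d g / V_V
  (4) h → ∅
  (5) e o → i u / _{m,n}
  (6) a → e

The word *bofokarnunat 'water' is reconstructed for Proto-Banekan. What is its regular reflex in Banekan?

voogernunet

Banekan: *bofokarnunat > bohokarnunat > vohokarnunat > vohogarnunat > voogarnunat > voogernunet  (by unconditioned shift, unconditioned shift, intervocalic voicing, h-loss, vowel merger)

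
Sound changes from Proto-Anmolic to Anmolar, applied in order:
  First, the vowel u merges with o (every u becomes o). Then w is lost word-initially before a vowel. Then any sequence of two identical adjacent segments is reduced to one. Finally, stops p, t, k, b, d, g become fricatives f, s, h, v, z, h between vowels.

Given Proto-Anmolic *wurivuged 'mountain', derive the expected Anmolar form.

Anmolar: start from *wurivuged.
  rule 1 (vowel merger): wurivuged → worivoged
  rule 2 (glide loss): worivoged → orivoged
  rule 3: no change — orivoged
  rule 4 (intervocalic lenition): orivoged → orivohed
  ⇒ Anmolar orivohed

orivohed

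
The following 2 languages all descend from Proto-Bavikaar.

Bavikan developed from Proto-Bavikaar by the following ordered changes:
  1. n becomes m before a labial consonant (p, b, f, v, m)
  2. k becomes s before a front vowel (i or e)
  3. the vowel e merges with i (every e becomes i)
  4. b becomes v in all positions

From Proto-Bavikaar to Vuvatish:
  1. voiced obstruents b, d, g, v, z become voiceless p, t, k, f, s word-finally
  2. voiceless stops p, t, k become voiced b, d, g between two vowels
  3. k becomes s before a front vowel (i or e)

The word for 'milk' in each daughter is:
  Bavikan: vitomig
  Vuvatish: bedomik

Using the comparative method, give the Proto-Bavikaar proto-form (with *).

*betomig

Position 1: Bavikan has v, Vuvatish has b. Taking the neighbouring segments as reconstructed: Bavikan v could go back to *b or *v; Vuvatish b can only go back to *b — the one source consistent with every daughter is *b.
Position 7: Bavikan has g, Vuvatish has k. Bavikan preserves g here (none of its changes turn any other segment into g), so the proto-segment is *g.
This points to *betomig. Verify forward in each daughter:
Bavikan: *betomig
  betomig (rule 1 does not apply)
  betomig (rule 2 does not apply)
  betomig → bitomig   [vowel merger]
  bitomig → vitomig   [unconditioned shift]
  giving Bavikan vitomig.
Vuvatish: *betomig
  betomig → betomik   [final devoicing]
  betomik → bedomik   [intervocalic voicing]
  bedomik (rule 3 does not apply)
  giving Vuvatish bedomik.
*betomig is the unique common source.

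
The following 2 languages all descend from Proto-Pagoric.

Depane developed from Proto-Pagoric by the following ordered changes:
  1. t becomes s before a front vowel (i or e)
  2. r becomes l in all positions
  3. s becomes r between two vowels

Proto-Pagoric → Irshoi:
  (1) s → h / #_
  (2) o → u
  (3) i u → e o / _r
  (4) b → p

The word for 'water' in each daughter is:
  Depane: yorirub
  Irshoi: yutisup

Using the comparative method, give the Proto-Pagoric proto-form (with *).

Position 2: Depane has o, Irshoi has u. Depane preserves o here (none of its changes turn any other segment into o), so the proto-segment is *o.
Position 7: Depane has b, Irshoi has p. Depane preserves b here (none of its changes turn any other segment into b), so the proto-segment is *b.
Position 3: Depane has r, Irshoi has t. Irshoi preserves t here (none of its changes turn any other segment into t), so the proto-segment is *t.
Continuing position by position gives *yotisub; check it forward:
Depane: *yotisub
  yotisub → yosisub   [palatalisation]
  yosisub (rule 2 does not apply)
  yosisub → yorirub   [rhotacism]
  giving Depane yorirub.
Irshoi: *yotisub
  yotisub (rule 1 does not apply)
  yotisub → yutisub   [vowel merger]
  yutisub (rule 3 does not apply)
  yutisub → yutisup   [unconditioned shift]
  giving Irshoi yutisup.
No other proto-form is consistent with every reflex, so the reconstruction is *yotisub.

*yotisub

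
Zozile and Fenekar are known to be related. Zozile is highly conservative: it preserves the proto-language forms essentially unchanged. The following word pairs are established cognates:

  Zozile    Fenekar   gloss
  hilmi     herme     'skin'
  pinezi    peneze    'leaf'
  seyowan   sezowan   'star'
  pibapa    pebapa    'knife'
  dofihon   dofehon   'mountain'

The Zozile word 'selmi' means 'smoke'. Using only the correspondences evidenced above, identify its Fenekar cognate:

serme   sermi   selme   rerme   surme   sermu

serme

hilmi ~ herme — Zozile l corresponds to Fenekar r after a vowel, before a nasal.
hilmi ~ herme, pinezi ~ peneze — Zozile i corresponds to Fenekar e word-finally.
Applying these to Zozile 'selmi':
  selmi → sermi   (l→r after a vowel, before a nasal)
  sermi → serme   (i→e word-finally)
So the Fenekar cognate is 'serme'.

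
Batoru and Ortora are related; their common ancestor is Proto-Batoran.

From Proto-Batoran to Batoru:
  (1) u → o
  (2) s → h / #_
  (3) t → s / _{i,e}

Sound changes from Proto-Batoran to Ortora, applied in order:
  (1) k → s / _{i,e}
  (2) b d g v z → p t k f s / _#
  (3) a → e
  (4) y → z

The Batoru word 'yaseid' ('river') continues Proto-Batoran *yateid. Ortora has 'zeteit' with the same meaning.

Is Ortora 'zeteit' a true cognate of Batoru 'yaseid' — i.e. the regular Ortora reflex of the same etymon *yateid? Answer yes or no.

yes

Derive the expected Ortora reflex of *yateid:
Ortora: start from *yateid.
  rule 1: no change — yateid
  rule 2 (final devoicing): yateid → yateit
  rule 3 (vowel merger): yateit → yeteit
  rule 4 (unconditioned shift): yeteit → zeteit
  ⇒ Ortora zeteit
Ortora 'zeteit' matches the regular reflex exactly, so the pair is cognate.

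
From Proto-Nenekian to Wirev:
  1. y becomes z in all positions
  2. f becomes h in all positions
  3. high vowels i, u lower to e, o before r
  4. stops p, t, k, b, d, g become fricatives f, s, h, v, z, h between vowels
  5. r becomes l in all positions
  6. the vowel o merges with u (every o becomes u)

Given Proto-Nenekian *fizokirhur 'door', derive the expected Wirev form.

hizuhelhul

Wirev: *fizokirhur
  fizokirhur (rule 1 does not apply)
  fizokirhur → hizokirhur   [unconditioned shift]
  hizokirhur → hizokerhor   [pre-rhotic lowering]
  hizokerhor → hizoherhor   [intervocalic lenition]
  hizoherhor → hizohelhol   [unconditioned shift]
  hizohelhol → hizuhelhul   [vowel merger]
  giving Wirev hizuhelhul.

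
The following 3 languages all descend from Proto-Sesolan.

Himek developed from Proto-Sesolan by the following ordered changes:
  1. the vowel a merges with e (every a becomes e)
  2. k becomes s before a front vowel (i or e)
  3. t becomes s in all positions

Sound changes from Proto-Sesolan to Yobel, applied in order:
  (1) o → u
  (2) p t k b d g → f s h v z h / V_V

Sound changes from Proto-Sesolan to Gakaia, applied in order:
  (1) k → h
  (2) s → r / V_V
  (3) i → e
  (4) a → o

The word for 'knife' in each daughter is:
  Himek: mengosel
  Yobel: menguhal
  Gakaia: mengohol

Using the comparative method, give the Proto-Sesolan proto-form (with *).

*mengokal

Position 7: Himek has e, Yobel has a, Gakaia has o. Yobel preserves a here (none of its changes turn any other segment into a), so the proto-segment is *a.
Position 6: Himek has s, Yobel has h, Gakaia has h. Taking the neighbouring segments as reconstructed: Himek s could go back to *t or *k or *s; Yobel h could go back to *k or *g or *h; Gakaia h could go back to *k or *h — the one source consistent with every daughter is *k.
Continuing position by position gives *mengokal; check it forward:
Himek: *mengokal > mengokel > mengosel  (by vowel merger, palatalisation)
Yobel: *mengokal
  mengokal → mengukal   [vowel merger]
  mengukal → menguhal   [intervocalic lenition]
  giving Yobel menguhal.
Gakaia: *mengokal
  mengokal → mengohal   [unconditioned shift]
  mengohal (rule 2 does not apply)
  mengohal (rule 3 does not apply)
  mengohal → mengohol   [vowel merger]
  giving Gakaia mengohol.
*mengokal is the unique common source.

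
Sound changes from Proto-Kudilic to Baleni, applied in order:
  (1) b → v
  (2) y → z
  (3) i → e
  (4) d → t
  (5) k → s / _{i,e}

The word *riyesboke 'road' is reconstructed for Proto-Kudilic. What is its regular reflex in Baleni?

rezesvose

Baleni: *riyesboke > riyesvoke > rizesvoke > rezesvoke > rezesvose  (by unconditioned shift, unconditioned shift, vowel merger, palatalisation)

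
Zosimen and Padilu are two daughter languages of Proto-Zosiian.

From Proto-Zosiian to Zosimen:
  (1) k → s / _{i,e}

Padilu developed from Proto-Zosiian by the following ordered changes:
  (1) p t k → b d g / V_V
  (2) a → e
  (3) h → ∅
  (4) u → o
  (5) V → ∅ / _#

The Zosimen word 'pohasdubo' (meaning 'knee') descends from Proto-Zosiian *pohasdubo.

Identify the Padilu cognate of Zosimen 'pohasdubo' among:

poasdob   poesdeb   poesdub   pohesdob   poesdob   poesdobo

Padilu: start from *pohasdubo.
  rule 1: no change — pohasdubo
  rule 2 (vowel merger): pohasdubo → pohesdubo
  rule 3 (h-loss): pohesdubo → poesdubo
  rule 4 (vowel merger): poesdubo → poesdobo
  rule 5 (apocope): poesdobo → poesdob
  ⇒ Padilu poesdob

poesdob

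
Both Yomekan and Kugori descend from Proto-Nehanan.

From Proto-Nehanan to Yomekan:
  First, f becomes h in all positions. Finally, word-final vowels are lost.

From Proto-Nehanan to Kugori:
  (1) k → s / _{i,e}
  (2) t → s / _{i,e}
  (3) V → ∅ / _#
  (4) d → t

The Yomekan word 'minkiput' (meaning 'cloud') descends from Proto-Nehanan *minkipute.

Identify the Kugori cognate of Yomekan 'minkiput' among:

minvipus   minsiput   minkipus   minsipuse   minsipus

minsipus

Kugori: start from *minkipute.
  rule 1 (palatalisation): minkipute → minsipute
  rule 2 (palatalisation): minsipute → minsipuse
  rule 3 (apocope): minsipuse → minsipus
  rule 4: no change — minsipus
  ⇒ Kugori minsipus
The other candidates each miss or misapply at least one Kugori change.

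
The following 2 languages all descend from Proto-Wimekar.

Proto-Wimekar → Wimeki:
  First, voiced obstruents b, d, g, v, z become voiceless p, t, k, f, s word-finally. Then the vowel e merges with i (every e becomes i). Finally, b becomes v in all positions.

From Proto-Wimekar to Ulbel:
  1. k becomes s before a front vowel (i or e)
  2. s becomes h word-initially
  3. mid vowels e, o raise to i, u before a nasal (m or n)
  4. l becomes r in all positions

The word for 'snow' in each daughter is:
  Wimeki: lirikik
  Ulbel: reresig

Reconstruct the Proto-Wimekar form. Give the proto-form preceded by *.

*lerekig

Position 7: Wimeki has k, Ulbel has g. Ulbel preserves g here (none of its changes turn any other segment into g), so the proto-segment is *g.
Position 1: Wimeki has l, Ulbel has r. Wimeki preserves l here (none of its changes turn any other segment into l), so the proto-segment is *l.
Position 5: Wimeki has k, Ulbel has s. Taking the neighbouring segments as reconstructed: Wimeki k can only go back to *k; Ulbel s could go back to *k or *s — the one source consistent with every daughter is *k.
Verify the candidate proto-form against each daughter:
Wimeki: *lerekig > lerekik > lirikik  (by final devoicing, vowel merger)
Ulbel: *lerekig > leresig > reresig  (by palatalisation, unconditioned shift)
*lerekig is the unique common source.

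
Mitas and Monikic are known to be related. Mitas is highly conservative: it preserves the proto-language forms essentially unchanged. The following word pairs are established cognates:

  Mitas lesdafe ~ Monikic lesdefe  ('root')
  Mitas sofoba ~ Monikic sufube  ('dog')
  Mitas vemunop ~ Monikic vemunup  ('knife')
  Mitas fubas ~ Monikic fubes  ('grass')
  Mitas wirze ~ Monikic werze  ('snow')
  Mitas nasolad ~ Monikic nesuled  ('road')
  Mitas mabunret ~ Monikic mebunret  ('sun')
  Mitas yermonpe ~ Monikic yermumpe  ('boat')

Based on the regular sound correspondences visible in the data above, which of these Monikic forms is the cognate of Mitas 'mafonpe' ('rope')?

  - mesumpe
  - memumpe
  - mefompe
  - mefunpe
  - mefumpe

mefumpe

lesdafe ~ lesdefe — Mitas a corresponds to Monikic e after a consonant, before a labial obstruent.
yermonpe ~ yermumpe — Mitas o corresponds to Monikic u after a consonant, before a nasal.
yermonpe ~ yermumpe — Mitas n corresponds to Monikic m after a vowel, before a labial obstruent.
Applying these to Mitas 'mafonpe':
  mafonpe → mefonpe   (a→e after a consonant, before a labial obstruent)
  mefonpe → mefunpe   (o→u after a consonant, before a nasal)
  mefunpe → mefumpe   (n→m after a vowel, before a labial obstruent)
So the Monikic cognate is 'mefumpe'.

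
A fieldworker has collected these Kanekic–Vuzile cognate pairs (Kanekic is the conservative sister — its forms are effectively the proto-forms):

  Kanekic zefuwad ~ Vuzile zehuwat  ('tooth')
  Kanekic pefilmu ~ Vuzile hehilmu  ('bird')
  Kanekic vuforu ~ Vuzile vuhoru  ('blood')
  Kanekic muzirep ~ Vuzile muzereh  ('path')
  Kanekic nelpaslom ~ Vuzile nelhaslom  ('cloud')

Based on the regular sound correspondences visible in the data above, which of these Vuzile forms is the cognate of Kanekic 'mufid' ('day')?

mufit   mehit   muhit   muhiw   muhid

pefilmu ~ hehilmu — Kanekic f corresponds to Vuzile h between vowels (before a front vowel).
zefuwad ~ zehuwat — Kanekic d corresponds to Vuzile t word-finally.
Applying these to Kanekic 'mufid':
  mufid → muhid   (f→h between vowels (before a front vowel))
  muhid → muhit   (d→t word-finally)
So the Vuzile cognate is 'muhit'.

muhit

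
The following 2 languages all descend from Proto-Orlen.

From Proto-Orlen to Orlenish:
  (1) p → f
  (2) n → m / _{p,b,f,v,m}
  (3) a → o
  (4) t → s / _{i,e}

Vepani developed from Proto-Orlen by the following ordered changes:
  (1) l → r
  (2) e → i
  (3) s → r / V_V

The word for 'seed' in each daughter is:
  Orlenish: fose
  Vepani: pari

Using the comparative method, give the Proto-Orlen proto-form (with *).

*pase

Position 1: Orlenish has f, Vepani has p. Vepani preserves p here (none of its changes turn any other segment into p), so the proto-segment is *p.
Position 3: Orlenish has s, Vepani has r. Taking the neighbouring segments as reconstructed: Orlenish s could go back to *t or *s; Vepani r could go back to *s or *l or *r — the one source consistent with every daughter is *s.
Position 2: Orlenish has o, Vepani has a. Vepani preserves a here (none of its changes turn any other segment into a), so the proto-segment is *a.
This points to *pase. Verify forward in each daughter:
Orlenish: *pase
  pase → fase   [unconditioned shift]
  fase (rule 2 does not apply)
  fase → fose   [vowel merger]
  fose (rule 4 does not apply)
  giving Orlenish fose.
Vepani: *pase > pasi > pari  (by vowel merger, rhotacism)
No other proto-form is consistent with every reflex, so the reconstruction is *pase.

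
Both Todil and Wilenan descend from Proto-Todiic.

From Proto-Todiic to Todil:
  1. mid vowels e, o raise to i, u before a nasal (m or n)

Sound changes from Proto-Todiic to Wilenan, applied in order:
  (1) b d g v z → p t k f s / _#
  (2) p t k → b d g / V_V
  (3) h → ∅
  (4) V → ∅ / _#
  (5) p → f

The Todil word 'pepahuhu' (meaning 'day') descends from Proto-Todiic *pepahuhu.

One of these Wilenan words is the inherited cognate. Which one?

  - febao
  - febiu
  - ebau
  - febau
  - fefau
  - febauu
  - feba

febau

Wilenan: *pepahuhu
  pepahuhu (rule 1 does not apply)
  pepahuhu → pebahuhu   [intervocalic voicing]
  pebahuhu → pebauu   [h-loss]
  pebauu → pebau   [apocope]
  pebau → febau   [unconditioned shift]
  giving Wilenan febau.
Only 'febau' matches the regular Wilenan development of *pepahuhu.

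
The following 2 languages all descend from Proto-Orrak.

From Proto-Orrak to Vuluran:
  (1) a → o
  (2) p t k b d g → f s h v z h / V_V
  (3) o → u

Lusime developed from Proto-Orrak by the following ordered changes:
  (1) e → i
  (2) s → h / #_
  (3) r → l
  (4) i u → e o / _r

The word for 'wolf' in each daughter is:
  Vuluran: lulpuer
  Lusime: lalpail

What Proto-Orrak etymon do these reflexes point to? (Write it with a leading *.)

Position 7: Vuluran has r, Lusime has l. Vuluran preserves r here (none of its changes turn any other segment into r), so the proto-segment is *r.
Position 6: Vuluran has e, Lusime has i. Vuluran preserves e here (none of its changes turn any other segment into e), so the proto-segment is *e.
Position 5: Vuluran has u, Lusime has a. Lusime preserves a here (none of its changes turn any other segment into a), so the proto-segment is *a.
This points to *lalpaer. Verify forward in each daughter:
Vuluran: start from *lalpaer.
  rule 1 (vowel merger): lalpaer → lolpoer
  rule 2: no change — lolpoer
  rule 3 (vowel merger): lolpoer → lulpuer
  ⇒ Vuluran lulpuer
Lusime: start from *lalpaer.
  rule 1 (vowel merger): lalpaer → lalpair
  rule 2: no change — lalpair
  rule 3 (unconditioned shift): lalpair → lalpail
  rule 4: no change — lalpail
  ⇒ Lusime lalpail
Only *lalpaer yields all of Vuluran lulpuer, Lusime lalpail.

*lalpaer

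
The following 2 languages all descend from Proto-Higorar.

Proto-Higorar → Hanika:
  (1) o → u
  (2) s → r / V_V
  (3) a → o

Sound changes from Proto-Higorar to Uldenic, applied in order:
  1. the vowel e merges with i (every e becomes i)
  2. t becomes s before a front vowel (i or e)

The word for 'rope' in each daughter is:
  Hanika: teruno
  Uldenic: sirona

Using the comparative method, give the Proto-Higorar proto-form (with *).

Position 1: Hanika has t, Uldenic has s. Hanika preserves t here (none of its changes turn any other segment into t), so the proto-segment is *t.
Position 2: Hanika has e, Uldenic has i. Hanika preserves e here (none of its changes turn any other segment into e), so the proto-segment is *e.
Position 6: Hanika has o, Uldenic has a. Uldenic preserves a here (none of its changes turn any other segment into a), so the proto-segment is *a.
Continuing position by position gives *terona; check it forward:
Hanika: *terona
  terona → teruna   [vowel merger]
  teruna (rule 2 does not apply)
  teruna → teruno   [vowel merger]
  giving Hanika teruno.
Uldenic: *terona
  terona → tirona   [vowel merger]
  tirona → sirona   [palatalisation]
  giving Uldenic sirona.
No other proto-form is consistent with every reflex, so the reconstruction is *terona.

*terona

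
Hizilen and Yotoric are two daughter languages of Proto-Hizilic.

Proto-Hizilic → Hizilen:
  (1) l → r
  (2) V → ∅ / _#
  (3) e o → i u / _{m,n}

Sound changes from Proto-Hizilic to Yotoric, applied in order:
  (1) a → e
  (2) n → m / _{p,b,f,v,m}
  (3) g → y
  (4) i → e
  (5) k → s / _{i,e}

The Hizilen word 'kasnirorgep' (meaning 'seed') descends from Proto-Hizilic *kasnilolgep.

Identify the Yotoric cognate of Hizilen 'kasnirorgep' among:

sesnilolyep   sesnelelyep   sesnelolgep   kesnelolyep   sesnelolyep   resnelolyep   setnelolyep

Yotoric: start from *kasnilolgep.
  rule 1 (vowel merger): kasnilolgep → kesnilolgep
  rule 2: no change — kesnilolgep
  rule 3 (unconditioned shift): kesnilolgep → kesnilolyep
  rule 4 (vowel merger): kesnilolyep → kesnelolyep
  rule 5 (palatalisation): kesnelolyep → sesnelolyep
  ⇒ Yotoric sesnelolyep
Among the options, 'sesnelolyep' alone shows every Yotoric change applied in order.

sesnelolyep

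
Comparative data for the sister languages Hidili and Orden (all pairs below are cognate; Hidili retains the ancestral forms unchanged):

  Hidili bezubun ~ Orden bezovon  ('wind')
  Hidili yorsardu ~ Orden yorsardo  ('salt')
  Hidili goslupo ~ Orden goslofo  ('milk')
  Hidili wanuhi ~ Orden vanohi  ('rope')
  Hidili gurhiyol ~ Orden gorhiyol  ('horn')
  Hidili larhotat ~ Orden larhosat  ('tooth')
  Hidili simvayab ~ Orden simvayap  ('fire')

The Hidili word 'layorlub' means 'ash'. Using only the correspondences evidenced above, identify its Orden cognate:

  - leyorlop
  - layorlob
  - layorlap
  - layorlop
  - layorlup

bezubun ~ bezovon — Hidili u corresponds to Orden o after a consonant, before a labial obstruent.
simvayab ~ simvayap — Hidili b corresponds to Orden p word-finally.
Applying these to Hidili 'layorlub':
  layorlub → layorlob   (u→o after a consonant, before a labial obstruent)
  layorlob → layorlop   (b→p word-finally)
So the Orden cognate is 'layorlop'.

layorlop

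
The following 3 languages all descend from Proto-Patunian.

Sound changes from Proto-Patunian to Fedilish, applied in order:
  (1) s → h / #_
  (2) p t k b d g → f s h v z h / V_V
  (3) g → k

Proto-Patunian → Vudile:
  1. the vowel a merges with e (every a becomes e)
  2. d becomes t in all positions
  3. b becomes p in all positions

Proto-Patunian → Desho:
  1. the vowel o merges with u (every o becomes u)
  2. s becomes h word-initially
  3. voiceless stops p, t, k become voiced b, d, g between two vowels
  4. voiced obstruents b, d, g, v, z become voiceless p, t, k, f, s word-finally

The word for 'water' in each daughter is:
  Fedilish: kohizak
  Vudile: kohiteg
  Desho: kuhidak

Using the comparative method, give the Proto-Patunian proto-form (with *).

Position 7: Fedilish has k, Vudile has g, Desho has k. Vudile preserves g here (none of its changes turn any other segment into g), so the proto-segment is *g.
Position 2: Fedilish has o, Vudile has o, Desho has u. Fedilish preserves o here (none of its changes turn any other segment into o), so the proto-segment is *o.
Continuing position by position gives *kohidag; check it forward:
Fedilish: *kohidag
  kohidag (rule 1 does not apply)
  kohidag → kohizag   [intervocalic lenition]
  kohizag → kohizak   [unconditioned shift]
  giving Fedilish kohizak.
Vudile: start from *kohidag.
  rule 1 (vowel merger): kohidag → kohideg
  rule 2 (unconditioned shift): kohideg → kohiteg
  rule 3: no change — kohiteg
  ⇒ Vudile kohiteg
Desho: *kohidag > kuhidag > kuhidak  (by vowel merger, final devoicing)
No other proto-form is consistent with every reflex, so the reconstruction is *kohidag.

*kohidag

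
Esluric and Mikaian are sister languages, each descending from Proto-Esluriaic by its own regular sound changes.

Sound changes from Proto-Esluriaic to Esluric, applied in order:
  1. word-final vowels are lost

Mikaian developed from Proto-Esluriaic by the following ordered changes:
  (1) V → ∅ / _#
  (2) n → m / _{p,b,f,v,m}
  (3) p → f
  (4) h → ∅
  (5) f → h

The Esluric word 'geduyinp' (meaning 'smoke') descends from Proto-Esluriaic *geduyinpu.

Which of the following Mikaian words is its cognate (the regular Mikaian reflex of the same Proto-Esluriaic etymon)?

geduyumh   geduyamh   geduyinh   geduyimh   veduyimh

Mikaian: *geduyinpu > geduyinp > geduyimp > geduyimf > geduyimh  (by apocope, nasal place assimilation, unconditioned shift, unconditioned shift)
The other candidates each miss or misapply at least one Mikaian change.

geduyimh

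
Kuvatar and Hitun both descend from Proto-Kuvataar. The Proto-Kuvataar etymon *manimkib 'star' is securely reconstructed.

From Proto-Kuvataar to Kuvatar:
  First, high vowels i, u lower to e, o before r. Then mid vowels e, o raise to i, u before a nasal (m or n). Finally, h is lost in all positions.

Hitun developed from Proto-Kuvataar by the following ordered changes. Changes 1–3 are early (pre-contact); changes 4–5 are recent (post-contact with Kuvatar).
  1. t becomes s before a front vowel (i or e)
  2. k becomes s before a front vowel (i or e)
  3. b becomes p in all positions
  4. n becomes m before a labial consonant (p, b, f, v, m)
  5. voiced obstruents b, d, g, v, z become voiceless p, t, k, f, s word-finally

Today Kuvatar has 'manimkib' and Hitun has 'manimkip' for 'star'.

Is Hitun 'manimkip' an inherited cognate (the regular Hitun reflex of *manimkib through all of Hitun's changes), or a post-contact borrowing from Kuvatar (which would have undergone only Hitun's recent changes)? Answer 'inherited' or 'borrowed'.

If inherited, *manimkib would pass through all of Hitun's changes:
Hitun: start from *manimkib.
  rule 1: no change — manimkib
  rule 2 (palatalisation): manimkib → manimsib
  rule 3 (unconditioned shift): manimsib → manimsip
  rule 4: no change — manimsip
  rule 5: no change — manimsip
  ⇒ Hitun manimsip
If borrowed from Kuvatar 'manimkib' after the early changes, it would undergo only the recent ones:
  rule 4 (nasal place assimilation): no change (manimkib)
  rule 5 (final devoicing): manimkib → manimkip
  ⇒ as a loan: manimkip
Hitun 'manimkip' matches the loan outcome 'manimkip', not the inherited 'manimsip' — it skipped the early Hitun changes, so it was borrowed from Kuvatar.

borrowed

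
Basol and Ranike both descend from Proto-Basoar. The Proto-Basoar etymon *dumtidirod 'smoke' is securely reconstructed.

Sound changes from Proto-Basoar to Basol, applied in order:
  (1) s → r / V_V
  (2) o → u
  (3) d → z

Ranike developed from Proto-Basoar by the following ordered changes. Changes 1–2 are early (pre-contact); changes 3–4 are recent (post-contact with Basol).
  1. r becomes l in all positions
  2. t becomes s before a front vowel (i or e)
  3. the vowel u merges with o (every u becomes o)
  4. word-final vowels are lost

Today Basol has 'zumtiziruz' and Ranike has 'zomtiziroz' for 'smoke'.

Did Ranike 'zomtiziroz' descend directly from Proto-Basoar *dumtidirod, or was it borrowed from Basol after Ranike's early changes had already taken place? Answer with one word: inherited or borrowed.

If inherited, *dumtidirod would pass through all of Ranike's changes:
Ranike: *dumtidirod
  dumtidirod → dumtidilod   [unconditioned shift]
  dumtidilod → dumsidilod   [palatalisation]
  dumsidilod → domsidilod   [vowel merger]
  domsidilod (rule 4 does not apply)
  giving Ranike domsidilod.
If borrowed from Basol 'zumtiziruz' after the early changes, it would undergo only the recent ones:
  rule 3 (vowel merger): zumtiziruz → zomtiziroz
  rule 4 (apocope): no change (zomtiziroz)
  ⇒ as a loan: zomtiziroz
Ranike 'zomtiziroz' matches the loan outcome 'zomtiziroz', not the inherited 'domsidilod' — it skipped the early Ranike changes, so it was borrowed from Basol.

borrowed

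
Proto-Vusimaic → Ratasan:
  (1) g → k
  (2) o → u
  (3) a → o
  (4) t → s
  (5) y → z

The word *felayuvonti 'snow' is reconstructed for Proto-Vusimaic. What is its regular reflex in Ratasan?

felozuvunsi

Ratasan: *felayuvonti > felayuvunti > feloyuvunti > feloyuvunsi > felozuvunsi  (by vowel merger, vowel merger, unconditioned shift, unconditioned shift)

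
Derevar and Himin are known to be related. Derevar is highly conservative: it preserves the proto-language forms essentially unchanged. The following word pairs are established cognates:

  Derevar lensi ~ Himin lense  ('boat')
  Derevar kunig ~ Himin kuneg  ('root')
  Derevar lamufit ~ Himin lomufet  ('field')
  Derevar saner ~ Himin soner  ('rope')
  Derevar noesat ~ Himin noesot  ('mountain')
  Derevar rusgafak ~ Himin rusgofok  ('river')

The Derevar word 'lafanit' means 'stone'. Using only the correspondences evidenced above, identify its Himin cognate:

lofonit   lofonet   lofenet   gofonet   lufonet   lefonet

rusgafak ~ rusgofok — Derevar a corresponds to Himin o after a consonant, before a labial obstruent.
saner ~ soner — Derevar a corresponds to Himin o after a consonant, before a nasal.
kunig ~ kuneg, lamufit ~ lomufet — Derevar i corresponds to Himin e after a consonant, before a consonant other than r, m, n, p, b, f, v.
Applying these to Derevar 'lafanit':
  lafanit → lofanit   (a→o after a consonant, before a labial obstruent)
  lofanit → lofonit   (a→o after a consonant, before a nasal)
  lofonit → lofonet   (i→e after a consonant, before a consonant other than r, m, n, p, b, f, v)
So the Himin cognate is 'lofonet'.

lofonet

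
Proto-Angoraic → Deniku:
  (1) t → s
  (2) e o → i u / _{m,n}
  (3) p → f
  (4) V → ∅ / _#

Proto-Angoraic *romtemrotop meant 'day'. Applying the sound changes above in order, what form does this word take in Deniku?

rumsimrosof

Deniku: *romtemrotop > romsemrosop > rumsimrosop > rumsimrosof  (by unconditioned shift, pre-nasal raising, unconditioned shift)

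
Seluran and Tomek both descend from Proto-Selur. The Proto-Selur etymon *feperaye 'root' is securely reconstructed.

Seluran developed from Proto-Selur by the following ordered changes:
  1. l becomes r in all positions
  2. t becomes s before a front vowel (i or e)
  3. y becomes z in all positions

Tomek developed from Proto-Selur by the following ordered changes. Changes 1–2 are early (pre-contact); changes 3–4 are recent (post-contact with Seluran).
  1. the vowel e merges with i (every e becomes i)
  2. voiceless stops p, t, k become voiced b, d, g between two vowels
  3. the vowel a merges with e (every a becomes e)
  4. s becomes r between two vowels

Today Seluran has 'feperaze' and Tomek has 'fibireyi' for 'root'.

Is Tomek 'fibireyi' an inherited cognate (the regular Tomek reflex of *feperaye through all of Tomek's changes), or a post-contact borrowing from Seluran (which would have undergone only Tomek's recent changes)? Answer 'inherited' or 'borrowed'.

inherited

If inherited, *feperaye would pass through all of Tomek's changes:
Tomek: start from *feperaye.
  rule 1 (vowel merger): feperaye → fipirayi
  rule 2 (intervocalic voicing): fipirayi → fibirayi
  rule 3 (vowel merger): fibirayi → fibireyi
  rule 4: no change — fibireyi
  ⇒ Tomek fibireyi
If borrowed from Seluran 'feperaze' after the early changes, it would undergo only the recent ones:
  rule 3 (vowel merger): feperaze → fepereze
  rule 4 (rhotacism): no change (fepereze)
  ⇒ as a loan: fepereze
Tomek 'fibireyi' matches the inherited outcome exactly, so it is an inherited cognate, not a loan.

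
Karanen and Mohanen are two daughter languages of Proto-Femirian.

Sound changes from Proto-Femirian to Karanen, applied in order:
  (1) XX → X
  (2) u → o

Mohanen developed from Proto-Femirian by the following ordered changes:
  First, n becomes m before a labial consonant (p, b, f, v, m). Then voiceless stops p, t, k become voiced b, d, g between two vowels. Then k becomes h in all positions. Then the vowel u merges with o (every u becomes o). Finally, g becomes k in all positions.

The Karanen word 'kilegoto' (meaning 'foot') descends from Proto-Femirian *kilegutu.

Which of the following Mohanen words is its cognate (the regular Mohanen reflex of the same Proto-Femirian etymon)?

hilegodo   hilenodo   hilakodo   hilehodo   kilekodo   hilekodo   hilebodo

hilekodo

Mohanen: start from *kilegutu.
  rule 1: no change — kilegutu
  rule 2 (intervocalic voicing): kilegutu → kilegudu
  rule 3 (unconditioned shift): kilegudu → hilegudu
  rule 4 (vowel merger): hilegudu → hilegodo
  rule 5 (unconditioned shift): hilegodo → hilekodo
  ⇒ Mohanen hilekodo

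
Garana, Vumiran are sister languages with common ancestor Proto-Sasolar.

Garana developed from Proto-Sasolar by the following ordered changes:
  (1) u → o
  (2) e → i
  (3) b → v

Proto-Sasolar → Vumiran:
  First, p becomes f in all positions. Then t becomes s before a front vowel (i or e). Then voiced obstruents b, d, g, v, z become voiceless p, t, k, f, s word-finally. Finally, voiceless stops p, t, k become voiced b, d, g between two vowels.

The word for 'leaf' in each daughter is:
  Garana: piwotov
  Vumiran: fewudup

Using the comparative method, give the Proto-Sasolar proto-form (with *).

*pewutub

Position 5: Garana has t, Vumiran has d. Garana preserves t here (none of its changes turn any other segment into t), so the proto-segment is *t.
Position 2: Garana has i, Vumiran has e. Vumiran preserves e here (none of its changes turn any other segment into e), so the proto-segment is *e.
Continuing position by position gives *pewutub; check it forward:
Garana: start from *pewutub.
  rule 1 (vowel merger): pewutub → pewotob
  rule 2 (vowel merger): pewotob → piwotob
  rule 3 (unconditioned shift): piwotob → piwotov
  ⇒ Garana piwotov
Vumiran: *pewutub > fewutub > fewutup > fewudup  (by unconditioned shift, final devoicing, intervocalic voicing)
No other proto-form is consistent with every reflex, so the reconstruction is *pewutub.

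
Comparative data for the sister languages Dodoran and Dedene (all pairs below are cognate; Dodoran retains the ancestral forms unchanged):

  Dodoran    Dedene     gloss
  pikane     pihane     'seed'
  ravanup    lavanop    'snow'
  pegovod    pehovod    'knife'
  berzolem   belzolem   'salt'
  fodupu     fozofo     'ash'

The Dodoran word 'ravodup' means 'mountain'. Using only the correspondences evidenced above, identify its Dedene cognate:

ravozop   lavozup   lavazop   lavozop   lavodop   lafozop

ravanup ~ lavanop — Dodoran r corresponds to Dedene l word-initially before a back vowel.
fodupu ~ fozofo — Dodoran d corresponds to Dedene z between vowels (before a back vowel).
ravanup ~ lavanop, fodupu ~ fozofo — Dodoran u corresponds to Dedene o after a consonant, before a labial obstruent.
Applying these to Dodoran 'ravodup':
  ravodup → lavodup   (r→l word-initially before a back vowel)
  lavodup → lavozup   (d→z between vowels (before a back vowel))
  lavozup → lavozop   (u→o after a consonant, before a labial obstruent)
So the Dedene cognate is 'lavozop'.

lavozop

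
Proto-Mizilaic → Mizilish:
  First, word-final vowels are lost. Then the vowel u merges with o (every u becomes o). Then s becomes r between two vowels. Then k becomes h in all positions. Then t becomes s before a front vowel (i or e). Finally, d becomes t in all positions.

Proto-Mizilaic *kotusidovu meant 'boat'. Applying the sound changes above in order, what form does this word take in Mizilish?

Mizilish: start from *kotusidovu.
  rule 1 (apocope): kotusidovu → kotusidov
  rule 2 (vowel merger): kotusidov → kotosidov
  rule 3 (rhotacism): kotosidov → kotoridov
  rule 4 (unconditioned shift): kotoridov → hotoridov
  rule 5: no change — hotoridov
  rule 6 (unconditioned shift): hotoridov → hotoritov
  ⇒ Mizilish hotoritov

hotoritov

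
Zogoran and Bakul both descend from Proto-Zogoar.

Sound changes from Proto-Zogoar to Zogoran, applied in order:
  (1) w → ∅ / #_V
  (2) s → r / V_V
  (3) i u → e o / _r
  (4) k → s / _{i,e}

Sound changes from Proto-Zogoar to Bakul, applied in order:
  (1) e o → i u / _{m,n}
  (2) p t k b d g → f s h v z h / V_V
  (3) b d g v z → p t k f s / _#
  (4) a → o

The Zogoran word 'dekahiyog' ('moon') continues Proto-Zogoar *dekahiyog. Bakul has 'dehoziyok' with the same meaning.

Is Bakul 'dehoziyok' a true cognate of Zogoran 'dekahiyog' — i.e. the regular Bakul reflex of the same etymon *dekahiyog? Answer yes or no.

no

Derive the expected Bakul reflex of *dekahiyog:
Bakul: *dekahiyog
  dekahiyog (rule 1 does not apply)
  dekahiyog → dehahiyog   [intervocalic lenition]
  dehahiyog → dehahiyok   [final devoicing]
  dehahiyok → dehohiyok   [vowel merger]
  giving Bakul dehohiyok.
The regular Bakul reflex would be 'dehohiyok', but the attested form is 'dehoziyok'. The correspondence is irregular, so they are not cognates (the Bakul form has a different source).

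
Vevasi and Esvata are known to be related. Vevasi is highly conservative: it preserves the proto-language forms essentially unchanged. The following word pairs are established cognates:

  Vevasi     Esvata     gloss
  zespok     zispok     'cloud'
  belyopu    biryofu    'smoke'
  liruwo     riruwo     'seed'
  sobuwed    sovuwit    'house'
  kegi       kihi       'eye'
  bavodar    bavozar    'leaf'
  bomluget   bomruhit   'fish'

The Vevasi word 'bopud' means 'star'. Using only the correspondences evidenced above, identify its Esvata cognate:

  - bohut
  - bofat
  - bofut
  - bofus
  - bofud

bofut

belyopu ~ biryofu — Vevasi p corresponds to Esvata f between vowels (before a back vowel).
sobuwed ~ sovuwit — Vevasi d corresponds to Esvata t word-finally.
Applying these to Vevasi 'bopud':
  bopud → bofud   (p→f between vowels (before a back vowel))
  bofud → bofut   (d→t word-finally)
So the Esvata cognate is 'bofut'.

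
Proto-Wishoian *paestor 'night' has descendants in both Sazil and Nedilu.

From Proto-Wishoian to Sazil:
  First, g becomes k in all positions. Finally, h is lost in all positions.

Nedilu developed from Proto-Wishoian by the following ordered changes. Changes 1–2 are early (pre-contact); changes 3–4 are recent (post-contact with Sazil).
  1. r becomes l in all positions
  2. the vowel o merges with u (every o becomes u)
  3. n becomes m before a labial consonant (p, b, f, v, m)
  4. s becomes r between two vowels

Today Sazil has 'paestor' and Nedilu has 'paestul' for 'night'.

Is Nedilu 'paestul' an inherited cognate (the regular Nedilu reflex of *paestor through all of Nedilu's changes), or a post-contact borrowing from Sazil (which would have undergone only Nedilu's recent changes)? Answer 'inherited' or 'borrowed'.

If inherited, *paestor would pass through all of Nedilu's changes:
Nedilu: *paestor
  paestor → paestol   [unconditioned shift]
  paestol → paestul   [vowel merger]
  paestul (rule 3 does not apply)
  paestul (rule 4 does not apply)
  giving Nedilu paestul.
If borrowed from Sazil 'paestor' after the early changes, it would undergo only the recent ones:
  rule 3 (nasal place assimilation): no change (paestor)
  rule 4 (rhotacism): no change (paestor)
  ⇒ as a loan: paestor
Nedilu 'paestul' matches the inherited outcome exactly, so it is an inherited cognate, not a loan.

inherited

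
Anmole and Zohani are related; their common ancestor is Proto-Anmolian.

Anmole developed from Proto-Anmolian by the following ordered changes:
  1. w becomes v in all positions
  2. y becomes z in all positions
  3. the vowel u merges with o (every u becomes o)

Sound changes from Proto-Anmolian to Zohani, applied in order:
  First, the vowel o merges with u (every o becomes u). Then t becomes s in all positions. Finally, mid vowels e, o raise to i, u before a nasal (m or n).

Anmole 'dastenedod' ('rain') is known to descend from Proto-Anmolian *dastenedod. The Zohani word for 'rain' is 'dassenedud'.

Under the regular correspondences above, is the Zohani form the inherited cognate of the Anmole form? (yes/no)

Derive the expected Zohani reflex of *dastenedod:
Zohani: *dastenedod > dastenedud > dassenedud > dassinedud  (by vowel merger, unconditioned shift, pre-nasal raising)
The regular Zohani reflex would be 'dassinedud', but the attested form is 'dassenedud'. The correspondence is irregular, so they are not cognates (the Zohani form has a different source).

no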